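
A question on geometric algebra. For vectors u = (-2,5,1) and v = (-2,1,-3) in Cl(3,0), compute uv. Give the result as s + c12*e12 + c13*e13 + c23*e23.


In Cl(3,0): e_i^2 = 1, e_ie_j = -e_je_i for i != j.
Scalar part = u . v = (-2)*(-2) + 5*1 + 1*(-3)
= 4 + 5 + (-3) = 6
e12 coeff = (-2)*1 - 5*(-2) = -2 - (-10) = 8
e13 coeff = (-2)*(-3) - 1*(-2) = 6 - (-2) = 8
e23 coeff = 5*(-3) - 1*1 = -15 - 1 = -16
uv = 6 + 8*e12 + 8*e13 - 16*e23


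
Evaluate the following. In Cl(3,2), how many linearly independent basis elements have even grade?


Even subalgebra dimension = 2^(n-1)
n = 3 + 2 = 5
2^(5 - 1) = 2^4 = 16
Verification: sum of C(5,k) for even k = 1 + 10 + 5 = 16
Result = 16


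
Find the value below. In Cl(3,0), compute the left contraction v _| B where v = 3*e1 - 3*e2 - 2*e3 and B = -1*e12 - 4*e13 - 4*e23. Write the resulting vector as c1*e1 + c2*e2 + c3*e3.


Left contraction v _| B = <vB>_1 (grade-1 part of the geometric product vB).
Using e1_|e12 = e2, e2_|e12 = -e1, e1_|e13 = e3, e3_|e13 = -e1, e2_|e23 = e3, e3_|e23 = -e2:
e1 coeff: -v2*b12 - v3*b13 = -(-3)*(-1) - (-2)*(-4) = -11
e2 coeff: v1*b12 - v3*b23 = (3)*(-1) - (-2)*(-4) = -11
e3 coeff: v1*b13 + v2*b23 = (3)*(-4) + (-3)*(-4) = 0
v _| B = -11*e1 - 11*e2 + 0*e3


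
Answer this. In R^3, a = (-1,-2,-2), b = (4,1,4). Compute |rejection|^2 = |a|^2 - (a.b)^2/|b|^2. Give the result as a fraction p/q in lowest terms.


|a|^2 = (-1)^2 + (-2)^2 + (-2)^2 = 9
|b|^2 = 4^2 + 1^2 + 4^2 = 33
a . b = (-1)*4 + (-2)*1 + (-2)*4 = -14
(a.b)^2 = (-14)^2 = 196
|rej|^2 = 9 - 196/33
= (297 - 196)/33
= 101/33
In lowest terms: 101/33


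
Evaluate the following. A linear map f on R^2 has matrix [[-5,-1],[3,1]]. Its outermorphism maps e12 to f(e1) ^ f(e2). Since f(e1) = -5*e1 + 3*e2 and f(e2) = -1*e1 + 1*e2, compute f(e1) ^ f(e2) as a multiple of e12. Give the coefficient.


The outermorphism of a linear map f sends e1^e2 to f(e1)^f(e2).
f(e1) = -5*e1 + 3*e2
f(e2) = -1*e1 + 1*e2
f(e1) ^ f(e2) = (-5*e1 + 3*e2) ^ (-1*e1 + 1*e2)
= (-5)*1*e12 + 3*(-1)*e21
= (-5 - (-3))*e12
= -2*e12
Coefficient = -2


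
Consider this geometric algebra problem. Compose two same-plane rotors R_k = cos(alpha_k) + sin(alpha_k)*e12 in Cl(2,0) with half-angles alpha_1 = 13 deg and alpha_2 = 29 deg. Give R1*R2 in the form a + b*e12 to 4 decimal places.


Same-plane rotors commute and their half-angles add:
R1*R2 = cos(a1 + a2) + sin(a1 + a2)*e12.
a1 + a2 = 13 + 29 = 42 deg
cos(42 deg) = 0.7431
sin(42 deg) = 0.6691
R1*R2 = 0.7431 + 0.6691*e12


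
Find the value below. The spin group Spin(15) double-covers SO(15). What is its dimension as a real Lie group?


Spin(n) double-covers SO(n); both have Lie algebra so(n) of dimension n(n-1)/2.
n = 15
n(n-1) = 15 * 14 = 210
dim Spin(15) = 210/2 = 105


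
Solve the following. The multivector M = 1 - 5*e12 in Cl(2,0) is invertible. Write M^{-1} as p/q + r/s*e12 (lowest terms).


M = 1 - 5*e12, where e12^2 = -1.
Since M commutes with its reverse ~M = a - b*e12, M * ~M = a^2 - b^2*e12^2 = a^2 + b^2.
So M^{-1} = ~M / (a^2 + b^2) = (a - b*e12)/(a^2 + b^2).
a^2 + b^2 = 1 + 25 = 26
Scalar part = 1/26 = 1/26
Bivector coeff = 5/26 = 5/26
M^{-1} = 1/26 + 5/26*e12


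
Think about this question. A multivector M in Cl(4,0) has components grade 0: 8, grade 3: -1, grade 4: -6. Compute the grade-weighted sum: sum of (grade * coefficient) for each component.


Grade-weighted sum = sum of grade_k * coefficient_k
0*8 = 0
3*(-1) = -3
4*(-6) = -24
Total = 0 + (-3) + (-24) = -27


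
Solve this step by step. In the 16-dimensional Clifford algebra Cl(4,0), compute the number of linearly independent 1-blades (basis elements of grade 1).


Number of grade-k basis blades in Cl(p,q) with n = p + q is C(n, k).
n = 4 + 0 = 4
C(4, 1) = 4! / (1! * 3!)
= 24 / (1 * 6)
= 4


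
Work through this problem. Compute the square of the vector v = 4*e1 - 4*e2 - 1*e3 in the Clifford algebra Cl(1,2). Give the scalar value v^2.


v^2 = sum of c_i^2 * e_i^2
Positive signature terms (e_i^2 = +1): 4^2 = 16
Negative signature terms (e_j^2 = -1): (-4)^2 + (-1)^2 = 17
v^2 = 16 - 17 = -1


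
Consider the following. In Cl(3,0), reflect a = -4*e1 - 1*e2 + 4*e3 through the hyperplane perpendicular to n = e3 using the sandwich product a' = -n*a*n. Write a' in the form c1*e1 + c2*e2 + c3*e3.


Reflection formula: a' = -n*a*n, with n = e3 (unit vector, n^2 = 1).
For reflection through hyperplane perp to e3:
The component along e3 flips sign, others stay.
a = (-4, -1, 4)
a' = (-4, -1, -4)
a' = -4*e1 - 1*e2 - 4*e3


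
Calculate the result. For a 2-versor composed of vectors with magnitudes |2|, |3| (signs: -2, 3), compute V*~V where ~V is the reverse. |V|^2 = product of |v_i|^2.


Each vector v_i has |v_i|^2 = s_i^2
Squared scales: (-2)^2 = 4, 3^2 = 9
|V|^2 = 4 * 9
= 36


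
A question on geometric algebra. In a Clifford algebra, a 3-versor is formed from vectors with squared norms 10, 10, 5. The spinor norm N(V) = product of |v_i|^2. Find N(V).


Spinor norm N(V) = |v1|^2 * |v2|^2 * ... * |v3|^2
= 10 * 10 * 5
Running product: 10, 100, 500
N(V) = 500


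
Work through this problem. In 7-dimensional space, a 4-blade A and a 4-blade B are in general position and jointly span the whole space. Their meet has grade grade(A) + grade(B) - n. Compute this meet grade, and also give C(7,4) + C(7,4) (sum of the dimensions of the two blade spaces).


Meet grade = grade(A) + grade(B) - n
= 4 + 4 - 7 = 1
C(7,4) = 35
C(7,4) = 35
dim_A + dim_B = 35 + 35 = 70


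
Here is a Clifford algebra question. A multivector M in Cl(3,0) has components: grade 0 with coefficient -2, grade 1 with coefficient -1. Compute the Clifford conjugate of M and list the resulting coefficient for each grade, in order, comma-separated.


Clifford conjugate sign for grade k: (-1)^(k(k+1)/2)
Grade 0: (-1)^(0*1/2) = (-1)^0 = 1, coeff -2 -> -2
Grade 1: (-1)^(1*2/2) = (-1)^1 = -1, coeff -1 -> 1
Conjugated coefficients: -2, 1


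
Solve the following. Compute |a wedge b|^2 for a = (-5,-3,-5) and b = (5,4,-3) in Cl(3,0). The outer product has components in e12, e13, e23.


a wedge b = (a1*b2 - a2*b1)*e12 + (a1*b3 - a3*b1)*e13 + (a2*b3 - a3*b2)*e23
e12 coeff: (-5)*4 - (-3)*5 = -20 - (-15) = -5
e13 coeff: (-5)*(-3) - (-5)*5 = 15 - (-25) = 40
e23 coeff: (-3)*(-3) - (-5)*4 = 9 - (-20) = 29
|a wedge b|^2 = (-5)^2 + 40^2 + 29^2
= 25 + 1600 + 841
= 2466


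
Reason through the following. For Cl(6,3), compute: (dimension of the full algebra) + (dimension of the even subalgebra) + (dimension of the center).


n = 6 + 3 = 9
Total dim = 2^9 = 512
Even subalgebra dim = 2^8 = 256
n is odd, so center dim = 2
Sum = 512 + 256 + 2 = 770


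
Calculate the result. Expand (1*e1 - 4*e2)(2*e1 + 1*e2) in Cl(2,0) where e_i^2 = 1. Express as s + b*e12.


Expand: (1*e1 - 4*e2)(2*e1 + 1*e2)
= 1*2*e1e1 + 1*1*e1e2 + (-4)*2*e2e1 + (-4)*1*e2e2
Using e1^2 = e2^2 = 1, e2e1 = -e1e2:
Scalar part s = 1*2 + (-4)*1 = 2 + (-4) = -2
Bivector part b = 1*1 - (-4)*2 = 1 - (-8) = 9
uv = -2 + 9*e12


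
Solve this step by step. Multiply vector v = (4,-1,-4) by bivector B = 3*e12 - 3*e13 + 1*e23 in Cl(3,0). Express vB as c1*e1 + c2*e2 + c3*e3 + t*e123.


vB has grade-1 (vector) and grade-3 (trivector) parts: vB = (v _| B) + (v ^ B).
Vector part <vB>_1:
  e1: -v2*b12 - v3*b13 = -(-1)*(3) - (-4)*(-3) = -9
  e2: v1*b12 - v3*b23 = (4)*(3) - (-4)*(1) = 16
  e3: v1*b13 + v2*b23 = (4)*(-3) + (-1)*(1) = -13
Trivector part <vB>_3:
  e123: v1*b23 - v2*b13 + v3*b12 = (4)*(1) - (-1)*(-3) + (-4)*(3) = -11
vB = -9*e1 + 16*e2 - 13*e3 - 11*e123


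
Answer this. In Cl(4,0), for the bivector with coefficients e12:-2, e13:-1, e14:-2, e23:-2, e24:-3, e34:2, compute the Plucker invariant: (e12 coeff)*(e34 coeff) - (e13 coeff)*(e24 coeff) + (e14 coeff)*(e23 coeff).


Plucker relation: af - be + cd
a*f = (-2)*2 = -4
b*e = (-1)*(-3) = 3
c*d = (-2)*(-2) = 4
af - be + cd = -4 - 3 + 4
= -3


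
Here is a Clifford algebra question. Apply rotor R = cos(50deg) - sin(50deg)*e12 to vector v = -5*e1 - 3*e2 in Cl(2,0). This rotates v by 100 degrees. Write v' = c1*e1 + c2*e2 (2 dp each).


Rotor R = cos(50deg) - sin(50deg)*e12
Rotation angle theta = 2 * 50 = 100 degrees
v' = R*v*~R rotates v by theta.
cos(100deg) = -0.1736, sin(100deg) = 0.9848
v'_1 = -5*cos(100deg) - (-3)*sin(100deg)
= -5*(-0.1736) - (-3)*0.9848
= 3.82
v'_2 = -5*sin(100deg) + (-3)*cos(100deg)
= -5*0.9848 + (-3)*(-0.1736)
= -4.40
v' = 3.82*e1 - 4.40*e2


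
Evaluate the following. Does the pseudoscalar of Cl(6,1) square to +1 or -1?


The pseudoscalar I = e1...e_n (product of all n generators) of Cl(p,q) satisfies I^2 = (-1)^(q + n(n-1)/2).
p = 6, q = 1, n = p + q = 7
n(n-1)/2 = 7 * 6 / 2 = 21
Exponent = q + n(n-1)/2 = 1 + 21 = 22
I^2 = (-1)^22 = +1


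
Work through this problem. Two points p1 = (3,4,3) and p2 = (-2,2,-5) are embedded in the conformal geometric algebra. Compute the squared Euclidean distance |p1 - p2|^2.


p1 - p2 = (5, 2, 8)
|p1 - p2|^2 = 5^2 + 2^2 + 8^2
= 25 + 4 + 64
= 93


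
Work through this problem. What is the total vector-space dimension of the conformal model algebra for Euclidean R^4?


The conformal model of R^4 uses Cl(5,1): the 4 Euclidean generators plus two extra orthogonal generators e+ (e+^2 = +1) and e- (e-^2 = -1), from which the null vectors e0, einf are built.
Number of generators m = 4 + 2 = 6.
dim Cl(p,q) = 2^m = 2^6 = 64


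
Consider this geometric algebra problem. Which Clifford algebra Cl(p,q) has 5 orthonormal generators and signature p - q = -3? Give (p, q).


We need p + q = 5 and p - q = -3.
Adding: 2p = 5 + (-3) = 2, so p = 1.
Then q = 5 - 1 = 4.
(p, q) = (1, 4)


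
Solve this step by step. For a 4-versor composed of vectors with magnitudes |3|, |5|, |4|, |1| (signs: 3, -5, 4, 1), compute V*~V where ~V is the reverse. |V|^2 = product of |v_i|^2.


Each vector v_i has |v_i|^2 = s_i^2
Squared scales: 3^2 = 9, (-5)^2 = 25, 4^2 = 16, 1^2 = 1
|V|^2 = 9 * 25 * 16 * 1
= 3600


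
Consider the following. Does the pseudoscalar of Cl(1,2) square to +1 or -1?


The pseudoscalar I = e1...e_n (product of all n generators) of Cl(p,q) satisfies I^2 = (-1)^(q + n(n-1)/2).
p = 1, q = 2, n = p + q = 3
n(n-1)/2 = 3 * 2 / 2 = 3
Exponent = q + n(n-1)/2 = 2 + 3 = 5
I^2 = (-1)^5 = -1


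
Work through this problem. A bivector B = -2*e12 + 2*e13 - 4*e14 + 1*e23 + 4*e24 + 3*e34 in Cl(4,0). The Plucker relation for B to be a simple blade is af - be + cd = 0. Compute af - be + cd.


Plucker relation: af - be + cd
a*f = (-2)*3 = -6
b*e = 2*4 = 8
c*d = (-4)*1 = -4
af - be + cd = -6 - 8 + (-4)
= -18


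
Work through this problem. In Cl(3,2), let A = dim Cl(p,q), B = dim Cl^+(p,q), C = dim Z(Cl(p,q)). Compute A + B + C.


n = 3 + 2 = 5
Total dim = 2^5 = 32
Even subalgebra dim = 2^4 = 16
n is odd, so center dim = 2
Sum = 32 + 16 + 2 = 50


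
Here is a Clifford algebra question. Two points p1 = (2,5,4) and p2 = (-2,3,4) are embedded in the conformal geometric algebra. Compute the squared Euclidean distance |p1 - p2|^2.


p1 - p2 = (4, 2, 0)
|p1 - p2|^2 = 4^2 + 2^2 + 0^2
= 16 + 4 + 0
= 20


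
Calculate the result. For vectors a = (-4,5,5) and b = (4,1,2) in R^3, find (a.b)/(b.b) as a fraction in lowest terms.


Projection coefficient = (a . b) / (b . b)
a . b = (-4)*4 + 5*1 + 5*2
= -16 + 5 + 10 = -1
b . b = 4^2 + 1^2 + 2^2
= 16 + 1 + 4 = 21
Coefficient = -1/21
In lowest terms: -1/21


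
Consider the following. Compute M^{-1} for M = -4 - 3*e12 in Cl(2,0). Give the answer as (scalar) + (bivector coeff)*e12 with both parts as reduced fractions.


M = -4 - 3*e12, where e12^2 = -1.
Since M commutes with its reverse ~M = a - b*e12, M * ~M = a^2 - b^2*e12^2 = a^2 + b^2.
So M^{-1} = ~M / (a^2 + b^2) = (a - b*e12)/(a^2 + b^2).
a^2 + b^2 = 16 + 9 = 25
Scalar part = -4/25 = -4/25
Bivector coeff = 3/25 = 3/25
M^{-1} = -4/25 + 3/25*e12


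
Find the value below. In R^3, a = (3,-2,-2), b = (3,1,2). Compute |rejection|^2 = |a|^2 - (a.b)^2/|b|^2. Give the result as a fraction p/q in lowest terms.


|a|^2 = 3^2 + (-2)^2 + (-2)^2 = 17
|b|^2 = 3^2 + 1^2 + 2^2 = 14
a . b = 3*3 + (-2)*1 + (-2)*2 = 3
(a.b)^2 = 3^2 = 9
|rej|^2 = 17 - 9/14
= (238 - 9)/14
= 229/14
In lowest terms: 229/14


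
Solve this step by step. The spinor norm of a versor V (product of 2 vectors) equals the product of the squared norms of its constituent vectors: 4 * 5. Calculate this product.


Spinor norm N(V) = |v1|^2 * |v2|^2 * ... * |v2|^2
= 4 * 5
Running product: 4, 20
N(V) = 20


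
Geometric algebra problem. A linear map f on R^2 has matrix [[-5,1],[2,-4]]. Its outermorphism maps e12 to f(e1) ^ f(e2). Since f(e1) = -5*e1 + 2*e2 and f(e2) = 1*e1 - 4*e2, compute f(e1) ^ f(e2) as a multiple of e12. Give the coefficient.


The outermorphism of a linear map f sends e1^e2 to f(e1)^f(e2).
f(e1) = -5*e1 + 2*e2
f(e2) = 1*e1 - 4*e2
f(e1) ^ f(e2) = (-5*e1 + 2*e2) ^ (1*e1 - 4*e2)
= (-5)*(-4)*e12 + 2*1*e21
= (20 - 2)*e12
= 18*e12
Coefficient = 18


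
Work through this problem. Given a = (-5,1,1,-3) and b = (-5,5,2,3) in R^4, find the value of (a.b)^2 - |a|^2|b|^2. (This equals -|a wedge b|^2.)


a . b = (-5)*(-5) + 1*5 + 1*2 + (-3)*3
= 25 + 5 + 2 + (-9) = 23
|a|^2 = (-5)^2 + 1^2 + 1^2 + (-3)^2 = 36
|b|^2 = (-5)^2 + 5^2 + 2^2 + 3^2 = 63
(a.b)^2 = 23^2 = 529
|a|^2 * |b|^2 = 36 * 63 = 2268
Result = 529 - 2268 = -1739


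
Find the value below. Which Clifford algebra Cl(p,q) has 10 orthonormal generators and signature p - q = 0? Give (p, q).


We need p + q = 10 and p - q = 0.
Adding: 2p = 10 + 0 = 10, so p = 5.
Then q = 10 - 5 = 5.
(p, q) = (5, 5)


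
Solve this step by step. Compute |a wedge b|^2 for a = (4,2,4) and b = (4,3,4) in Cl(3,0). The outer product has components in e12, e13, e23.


a wedge b = (a1*b2 - a2*b1)*e12 + (a1*b3 - a3*b1)*e13 + (a2*b3 - a3*b2)*e23
e12 coeff: 4*3 - 2*4 = 12 - 8 = 4
e13 coeff: 4*4 - 4*4 = 16 - 16 = 0
e23 coeff: 2*4 - 4*3 = 8 - 12 = -4
|a wedge b|^2 = 4^2 + 0^2 + (-4)^2
= 16 + 0 + 16
= 32


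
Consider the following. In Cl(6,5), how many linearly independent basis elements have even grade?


Even subalgebra dimension = 2^(n-1)
n = 6 + 5 = 11
2^(11 - 1) = 2^10 = 1024
Verification: sum of C(11,k) for even k = 1 + 55 + 330 + 462 + 165 + 11 = 1024
Result = 1024


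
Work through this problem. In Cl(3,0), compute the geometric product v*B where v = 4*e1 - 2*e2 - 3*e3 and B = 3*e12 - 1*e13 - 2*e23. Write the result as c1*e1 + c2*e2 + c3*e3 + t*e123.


vB has grade-1 (vector) and grade-3 (trivector) parts: vB = (v _| B) + (v ^ B).
Vector part <vB>_1:
  e1: -v2*b12 - v3*b13 = -(-2)*(3) - (-3)*(-1) = 3
  e2: v1*b12 - v3*b23 = (4)*(3) - (-3)*(-2) = 6
  e3: v1*b13 + v2*b23 = (4)*(-1) + (-2)*(-2) = 0
Trivector part <vB>_3:
  e123: v1*b23 - v2*b13 + v3*b12 = (4)*(-2) - (-2)*(-1) + (-3)*(3) = -19
vB = 3*e1 + 6*e2 + 0*e3 - 19*e123


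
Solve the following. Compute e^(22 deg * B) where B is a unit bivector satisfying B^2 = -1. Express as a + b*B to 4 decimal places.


For a unit bivector B with B^2 = -1, the exponential series gives
e^(theta*B) = cos(theta) + sin(theta)*B (the GA analogue of Euler's formula).
theta = 22 degrees = 0.383972 rad
cos(22 deg) = 0.9272
sin(22 deg) = 0.3746
exp(theta*B) = 0.9272 + 0.3746*B


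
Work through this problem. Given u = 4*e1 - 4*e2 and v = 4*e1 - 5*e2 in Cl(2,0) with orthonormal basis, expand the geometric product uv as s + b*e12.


Expand: (4*e1 - 4*e2)(4*e1 - 5*e2)
= 4*4*e1e1 + 4*(-5)*e1e2 + (-4)*4*e2e1 + (-4)*(-5)*e2e2
Using e1^2 = e2^2 = 1, e2e1 = -e1e2:
Scalar part s = 4*4 + (-4)*(-5) = 16 + 20 = 36
Bivector part b = 4*(-5) - (-4)*4 = -20 - (-16) = -4
uv = 36 - 4*e12


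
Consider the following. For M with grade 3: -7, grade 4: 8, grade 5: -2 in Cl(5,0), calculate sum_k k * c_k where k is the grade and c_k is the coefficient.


Grade-weighted sum = sum of grade_k * coefficient_k
3*(-7) = -21
4*8 = 32
5*(-2) = -10
Total = -21 + 32 + (-10) = 1


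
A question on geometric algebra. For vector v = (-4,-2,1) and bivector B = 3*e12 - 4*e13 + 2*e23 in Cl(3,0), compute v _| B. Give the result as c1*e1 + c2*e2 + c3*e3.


Left contraction v _| B = <vB>_1 (grade-1 part of the geometric product vB).
Using e1_|e12 = e2, e2_|e12 = -e1, e1_|e13 = e3, e3_|e13 = -e1, e2_|e23 = e3, e3_|e23 = -e2:
e1 coeff: -v2*b12 - v3*b13 = -(-2)*(3) - (1)*(-4) = 10
e2 coeff: v1*b12 - v3*b23 = (-4)*(3) - (1)*(2) = -14
e3 coeff: v1*b13 + v2*b23 = (-4)*(-4) + (-2)*(2) = 12
v _| B = 10*e1 - 14*e2 + 12*e3


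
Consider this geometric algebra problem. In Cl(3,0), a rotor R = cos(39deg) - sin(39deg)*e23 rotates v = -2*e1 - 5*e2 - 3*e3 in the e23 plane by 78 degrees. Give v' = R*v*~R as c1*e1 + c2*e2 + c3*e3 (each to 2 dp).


Rotor R = cos(39deg) - sin(39deg)*e23
Rotation angle theta = 2 * 39 = 78 degrees in the e23 plane (e2 -> e3).
The component perpendicular to the plane (e1) is invariant: v'_1 = v1 = -2.00
cos(78deg) = 0.2079, sin(78deg) = 0.9781
v'_2 = v2*cos(theta) - v3*sin(theta) = -5*0.2079 - (-3)*0.9781 = 1.89
v'_3 = v2*sin(theta) + v3*cos(theta) = -5*0.9781 + (-3)*0.2079 = -5.51
v' = -2.00*e1 + 1.89*e2 - 5.51*e3


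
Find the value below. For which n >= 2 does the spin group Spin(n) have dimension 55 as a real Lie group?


dim Spin(n) = dim so(n) = n(n-1)/2.
Solve n(n-1)/2 = 55, i.e. n^2 - n - 110 = 0.
Discriminant = 1 + 8*55 = 441
n = (1 + sqrt(441))/2 = (1 + 21)/2 = 11


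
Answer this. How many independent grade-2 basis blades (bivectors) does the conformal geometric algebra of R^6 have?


The conformal model of R^6 uses Cl(7,1) with m = 6 + 2 = 8 generators.
Number of grade-2 blades = C(m, 2) = C(8, 2)
= 8*7/2 = 28


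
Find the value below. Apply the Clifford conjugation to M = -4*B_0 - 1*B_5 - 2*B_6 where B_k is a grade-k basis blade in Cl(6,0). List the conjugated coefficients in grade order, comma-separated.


Clifford conjugate sign for grade k: (-1)^(k(k+1)/2)
Grade 0: (-1)^(0*1/2) = (-1)^0 = 1, coeff -4 -> -4
Grade 5: (-1)^(5*6/2) = (-1)^15 = -1, coeff -1 -> 1
Grade 6: (-1)^(6*7/2) = (-1)^21 = -1, coeff -2 -> 2
Conjugated coefficients: -4, 1, 2


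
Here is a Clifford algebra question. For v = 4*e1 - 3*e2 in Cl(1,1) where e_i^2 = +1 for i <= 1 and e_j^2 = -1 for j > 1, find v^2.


v^2 = sum of c_i^2 * e_i^2
Positive signature terms (e_i^2 = +1): 4^2 = 16
Negative signature terms (e_j^2 = -1): (-3)^2 = 9
v^2 = 16 - 9 = 7


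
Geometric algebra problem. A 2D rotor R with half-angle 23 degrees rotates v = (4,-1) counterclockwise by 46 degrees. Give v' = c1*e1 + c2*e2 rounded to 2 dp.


Rotor R = cos(23deg) - sin(23deg)*e12
Rotation angle theta = 2 * 23 = 46 degrees
v' = R*v*~R rotates v by theta.
cos(46deg) = 0.6947, sin(46deg) = 0.7193
v'_1 = 4*cos(46deg) - (-1)*sin(46deg)
= 4*0.6947 - (-1)*0.7193
= 3.50
v'_2 = 4*sin(46deg) + (-1)*cos(46deg)
= 4*0.7193 + (-1)*0.6947
= 2.18
v' = 3.50*e1 + 2.18*e2


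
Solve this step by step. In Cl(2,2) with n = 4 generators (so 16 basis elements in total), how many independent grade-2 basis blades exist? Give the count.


Number of grade-k basis blades in Cl(p,q) with n = p + q is C(n, k).
n = 2 + 2 = 4
C(4, 2) = 4! / (2! * 2!)
= 24 / (2 * 2)
= 6


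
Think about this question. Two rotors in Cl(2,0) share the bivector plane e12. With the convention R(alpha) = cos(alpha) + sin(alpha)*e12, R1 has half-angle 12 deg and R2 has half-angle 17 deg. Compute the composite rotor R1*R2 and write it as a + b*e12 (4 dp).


Same-plane rotors commute and their half-angles add:
R1*R2 = cos(a1 + a2) + sin(a1 + a2)*e12.
a1 + a2 = 12 + 17 = 29 deg
cos(29 deg) = 0.8746
sin(29 deg) = 0.4848
R1*R2 = 0.8746 + 0.4848*e12


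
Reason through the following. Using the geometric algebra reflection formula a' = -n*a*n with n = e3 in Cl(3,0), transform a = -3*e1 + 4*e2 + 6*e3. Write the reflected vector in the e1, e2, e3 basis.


Reflection formula: a' = -n*a*n, with n = e3 (unit vector, n^2 = 1).
For reflection through hyperplane perp to e3:
The component along e3 flips sign, others stay.
a = (-3, 4, 6)
a' = (-3, 4, -6)
a' = -3*e1 + 4*e2 - 6*e3


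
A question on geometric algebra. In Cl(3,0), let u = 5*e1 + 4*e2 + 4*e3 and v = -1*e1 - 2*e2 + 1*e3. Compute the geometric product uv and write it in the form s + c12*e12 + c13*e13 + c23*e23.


In Cl(3,0): e_i^2 = 1, e_ie_j = -e_je_i for i != j.
Scalar part = u . v = 5*(-1) + 4*(-2) + 4*1
= -5 + (-8) + 4 = -9
e12 coeff = 5*(-2) - 4*(-1) = -10 - (-4) = -6
e13 coeff = 5*1 - 4*(-1) = 5 - (-4) = 9
e23 coeff = 4*1 - 4*(-2) = 4 - (-8) = 12
uv = -9 - 6*e12 + 9*e13 + 12*e23


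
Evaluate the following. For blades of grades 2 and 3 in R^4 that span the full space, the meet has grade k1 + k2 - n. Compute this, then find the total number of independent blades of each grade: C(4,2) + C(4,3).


Meet grade = grade(A) + grade(B) - n
= 2 + 3 - 4 = 1
C(4,2) = 6
C(4,3) = 4
dim_A + dim_B = 6 + 4 = 10


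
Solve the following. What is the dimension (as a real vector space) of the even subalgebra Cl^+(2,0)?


Even subalgebra dimension = 2^(n-1)
n = 2 + 0 = 2
2^(2 - 1) = 2^1 = 2
Verification: sum of C(2,k) for even k = 1 + 1 = 2
Result = 2


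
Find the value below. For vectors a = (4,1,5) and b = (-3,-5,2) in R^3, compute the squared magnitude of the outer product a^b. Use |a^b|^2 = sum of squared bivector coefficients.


a wedge b = (a1*b2 - a2*b1)*e12 + (a1*b3 - a3*b1)*e13 + (a2*b3 - a3*b2)*e23
e12 coeff: 4*(-5) - 1*(-3) = -20 - (-3) = -17
e13 coeff: 4*2 - 5*(-3) = 8 - (-15) = 23
e23 coeff: 1*2 - 5*(-5) = 2 - (-25) = 27
|a wedge b|^2 = (-17)^2 + 23^2 + 27^2
= 289 + 529 + 729
= 1547


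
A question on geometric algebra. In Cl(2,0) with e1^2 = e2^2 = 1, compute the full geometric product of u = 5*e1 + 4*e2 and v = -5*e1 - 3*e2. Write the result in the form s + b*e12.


Expand: (5*e1 + 4*e2)(-5*e1 - 3*e2)
= 5*(-5)*e1e1 + 5*(-3)*e1e2 + 4*(-5)*e2e1 + 4*(-3)*e2e2
Using e1^2 = e2^2 = 1, e2e1 = -e1e2:
Scalar part s = 5*(-5) + 4*(-3) = -25 + (-12) = -37
Bivector part b = 5*(-3) - 4*(-5) = -15 - (-20) = 5
uv = -37 + 5*e12


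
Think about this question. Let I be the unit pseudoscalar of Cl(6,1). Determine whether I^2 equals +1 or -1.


The pseudoscalar I = e1...e_n (product of all n generators) of Cl(p,q) satisfies I^2 = (-1)^(q + n(n-1)/2).
p = 6, q = 1, n = p + q = 7
n(n-1)/2 = 7 * 6 / 2 = 21
Exponent = q + n(n-1)/2 = 1 + 21 = 22
I^2 = (-1)^22 = +1


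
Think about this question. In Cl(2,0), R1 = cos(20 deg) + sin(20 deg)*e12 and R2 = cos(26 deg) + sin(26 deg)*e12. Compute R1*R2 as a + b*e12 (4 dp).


Same-plane rotors commute and their half-angles add:
R1*R2 = cos(a1 + a2) + sin(a1 + a2)*e12.
a1 + a2 = 20 + 26 = 46 deg
cos(46 deg) = 0.6947
sin(46 deg) = 0.7193
R1*R2 = 0.6947 + 0.7193*e12


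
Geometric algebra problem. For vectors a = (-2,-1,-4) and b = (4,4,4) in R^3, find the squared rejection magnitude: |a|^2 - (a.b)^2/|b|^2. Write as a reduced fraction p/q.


|a|^2 = (-2)^2 + (-1)^2 + (-4)^2 = 21
|b|^2 = 4^2 + 4^2 + 4^2 = 48
a . b = (-2)*4 + (-1)*4 + (-4)*4 = -28
(a.b)^2 = (-28)^2 = 784
|rej|^2 = 21 - 784/48
= (1008 - 784)/48
= 224/48
In lowest terms: 14/3


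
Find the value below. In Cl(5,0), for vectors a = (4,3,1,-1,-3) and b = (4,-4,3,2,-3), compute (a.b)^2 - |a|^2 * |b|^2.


a . b = 4*4 + 3*(-4) + 1*3 + (-1)*2 + (-3)*(-3)
= 16 + (-12) + 3 + (-2) + 9 = 14
|a|^2 = 4^2 + 3^2 + 1^2 + (-1)^2 + (-3)^2 = 36
|b|^2 = 4^2 + (-4)^2 + 3^2 + 2^2 + (-3)^2 = 54
(a.b)^2 = 14^2 = 196
|a|^2 * |b|^2 = 36 * 54 = 1944
Result = 196 - 1944 = -1748


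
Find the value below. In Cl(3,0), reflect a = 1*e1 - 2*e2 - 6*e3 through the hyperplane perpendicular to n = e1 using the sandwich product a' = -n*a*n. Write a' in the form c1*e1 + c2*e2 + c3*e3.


Reflection formula: a' = -n*a*n, with n = e1 (unit vector, n^2 = 1).
For reflection through hyperplane perp to e1:
The component along e1 flips sign, others stay.
a = (1, -2, -6)
a' = (-1, -2, -6)
a' = -1*e1 - 2*e2 - 6*e3


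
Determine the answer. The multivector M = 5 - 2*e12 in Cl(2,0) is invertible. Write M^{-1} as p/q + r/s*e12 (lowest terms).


M = 5 - 2*e12, where e12^2 = -1.
Since M commutes with its reverse ~M = a - b*e12, M * ~M = a^2 - b^2*e12^2 = a^2 + b^2.
So M^{-1} = ~M / (a^2 + b^2) = (a - b*e12)/(a^2 + b^2).
a^2 + b^2 = 25 + 4 = 29
Scalar part = 5/29 = 5/29
Bivector coeff = 2/29 = 2/29
M^{-1} = 5/29 + 2/29*e12


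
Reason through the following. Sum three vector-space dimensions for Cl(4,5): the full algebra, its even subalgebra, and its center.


n = 4 + 5 = 9
Total dim = 2^9 = 512
Even subalgebra dim = 2^8 = 256
n is odd, so center dim = 2
Sum = 512 + 256 + 2 = 770


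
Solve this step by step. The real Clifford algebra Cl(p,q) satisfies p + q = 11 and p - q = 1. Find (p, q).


We need p + q = 11 and p - q = 1.
Adding: 2p = 11 + 1 = 12, so p = 6.
Then q = 11 - 6 = 5.
(p, q) = (6, 5)


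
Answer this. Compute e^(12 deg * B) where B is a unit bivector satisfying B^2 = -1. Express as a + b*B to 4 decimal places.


For a unit bivector B with B^2 = -1, the exponential series gives
e^(theta*B) = cos(theta) + sin(theta)*B (the GA analogue of Euler's formula).
theta = 12 degrees = 0.20944 rad
cos(12 deg) = 0.9781
sin(12 deg) = 0.2079
exp(theta*B) = 0.9781 + 0.2079*B


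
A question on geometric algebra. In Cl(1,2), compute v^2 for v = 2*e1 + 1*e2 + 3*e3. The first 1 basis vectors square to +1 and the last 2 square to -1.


v^2 = sum of c_i^2 * e_i^2
Positive signature terms (e_i^2 = +1): 2^2 = 4
Negative signature terms (e_j^2 = -1): 1^2 + 3^2 = 10
v^2 = 4 - 10 = -6


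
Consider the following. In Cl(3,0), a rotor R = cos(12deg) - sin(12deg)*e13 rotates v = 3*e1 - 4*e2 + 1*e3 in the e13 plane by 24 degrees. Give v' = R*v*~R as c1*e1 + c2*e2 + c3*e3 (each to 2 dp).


Rotor R = cos(12deg) - sin(12deg)*e13
Rotation angle theta = 2 * 12 = 24 degrees in the e13 plane (e1 -> e3).
The component perpendicular to the plane (e2) is invariant: v'_2 = v2 = -4.00
cos(24deg) = 0.9135, sin(24deg) = 0.4067
v'_1 = v1*cos(theta) - v3*sin(theta) = 3*0.9135 - 1*0.4067 = 2.33
v'_3 = v1*sin(theta) + v3*cos(theta) = 3*0.4067 + 1*0.9135 = 2.13
v' = 2.33*e1 - 4.00*e2 + 2.13*e3


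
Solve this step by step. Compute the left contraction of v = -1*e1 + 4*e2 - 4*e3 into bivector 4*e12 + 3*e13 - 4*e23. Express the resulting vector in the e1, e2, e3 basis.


Left contraction v _| B = <vB>_1 (grade-1 part of the geometric product vB).
Using e1_|e12 = e2, e2_|e12 = -e1, e1_|e13 = e3, e3_|e13 = -e1, e2_|e23 = e3, e3_|e23 = -e2:
e1 coeff: -v2*b12 - v3*b13 = -(4)*(4) - (-4)*(3) = -4
e2 coeff: v1*b12 - v3*b23 = (-1)*(4) - (-4)*(-4) = -20
e3 coeff: v1*b13 + v2*b23 = (-1)*(3) + (4)*(-4) = -19
v _| B = -4*e1 - 20*e2 - 19*e3


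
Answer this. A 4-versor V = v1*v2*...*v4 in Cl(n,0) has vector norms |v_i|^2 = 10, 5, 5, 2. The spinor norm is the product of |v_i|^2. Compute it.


Spinor norm N(V) = |v1|^2 * |v2|^2 * ... * |v4|^2
= 10 * 5 * 5 * 2
Running product: 10, 50, 250, 500
N(V) = 500


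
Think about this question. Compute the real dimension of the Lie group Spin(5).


Spin(n) double-covers SO(n); both have Lie algebra so(n) of dimension n(n-1)/2.
n = 5
n(n-1) = 5 * 4 = 20
dim Spin(5) = 20/2 = 10


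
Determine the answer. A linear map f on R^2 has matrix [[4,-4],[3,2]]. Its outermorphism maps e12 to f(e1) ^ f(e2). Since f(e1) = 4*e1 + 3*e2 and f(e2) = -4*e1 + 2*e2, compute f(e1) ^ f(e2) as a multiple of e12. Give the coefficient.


The outermorphism of a linear map f sends e1^e2 to f(e1)^f(e2).
f(e1) = 4*e1 + 3*e2
f(e2) = -4*e1 + 2*e2
f(e1) ^ f(e2) = (4*e1 + 3*e2) ^ (-4*e1 + 2*e2)
= 4*2*e12 + 3*(-4)*e21
= (8 - (-12))*e12
= 20*e12
Coefficient = 20


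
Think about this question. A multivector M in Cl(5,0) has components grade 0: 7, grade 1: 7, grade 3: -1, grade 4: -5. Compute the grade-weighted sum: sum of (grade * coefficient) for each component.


Grade-weighted sum = sum of grade_k * coefficient_k
0*7 = 0
1*7 = 7
3*(-1) = -3
4*(-5) = -20
Total = 0 + 7 + (-3) + (-20) = -16


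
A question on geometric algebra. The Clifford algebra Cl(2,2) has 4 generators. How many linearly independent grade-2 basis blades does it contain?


Number of grade-k basis blades in Cl(p,q) with n = p + q is C(n, k).
n = 2 + 2 = 4
C(4, 2) = 4! / (2! * 2!)
= 24 / (2 * 2)
= 6


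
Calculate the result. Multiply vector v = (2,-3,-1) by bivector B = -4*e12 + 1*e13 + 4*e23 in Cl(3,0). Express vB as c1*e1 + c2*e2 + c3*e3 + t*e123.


vB has grade-1 (vector) and grade-3 (trivector) parts: vB = (v _| B) + (v ^ B).
Vector part <vB>_1:
  e1: -v2*b12 - v3*b13 = -(-3)*(-4) - (-1)*(1) = -11
  e2: v1*b12 - v3*b23 = (2)*(-4) - (-1)*(4) = -4
  e3: v1*b13 + v2*b23 = (2)*(1) + (-3)*(4) = -10
Trivector part <vB>_3:
  e123: v1*b23 - v2*b13 + v3*b12 = (2)*(4) - (-3)*(1) + (-1)*(-4) = 15
vB = -11*e1 - 4*e2 - 10*e3 + 15*e123


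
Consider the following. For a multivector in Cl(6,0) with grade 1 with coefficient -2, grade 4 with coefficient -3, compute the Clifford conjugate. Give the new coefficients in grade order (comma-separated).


Clifford conjugate sign for grade k: (-1)^(k(k+1)/2)
Grade 1: (-1)^(1*2/2) = (-1)^1 = -1, coeff -2 -> 2
Grade 4: (-1)^(4*5/2) = (-1)^10 = 1, coeff -3 -> -3
Conjugated coefficients: 2, -3


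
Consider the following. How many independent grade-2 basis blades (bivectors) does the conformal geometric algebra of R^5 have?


The conformal model of R^5 uses Cl(6,1) with m = 5 + 2 = 7 generators.
Number of grade-2 blades = C(m, 2) = C(7, 2)
= 7*6/2 = 21


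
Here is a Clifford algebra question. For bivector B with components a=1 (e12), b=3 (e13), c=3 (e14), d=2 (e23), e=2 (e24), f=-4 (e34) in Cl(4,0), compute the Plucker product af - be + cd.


Plucker relation: af - be + cd
a*f = 1*(-4) = -4
b*e = 3*2 = 6
c*d = 3*2 = 6
af - be + cd = -4 - 6 + 6
= -4


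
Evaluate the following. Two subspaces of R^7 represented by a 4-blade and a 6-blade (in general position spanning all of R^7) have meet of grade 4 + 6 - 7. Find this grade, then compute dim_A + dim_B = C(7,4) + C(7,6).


Meet grade = grade(A) + grade(B) - n
= 4 + 6 - 7 = 3
C(7,4) = 35
C(7,6) = 7
dim_A + dim_B = 35 + 7 = 42


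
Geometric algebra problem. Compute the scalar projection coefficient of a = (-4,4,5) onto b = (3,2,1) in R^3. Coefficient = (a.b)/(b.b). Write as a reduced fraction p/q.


Projection coefficient = (a . b) / (b . b)
a . b = (-4)*3 + 4*2 + 5*1
= -12 + 8 + 5 = 1
b . b = 3^2 + 2^2 + 1^2
= 9 + 4 + 1 = 14
Coefficient = 1/14
In lowest terms: 1/14


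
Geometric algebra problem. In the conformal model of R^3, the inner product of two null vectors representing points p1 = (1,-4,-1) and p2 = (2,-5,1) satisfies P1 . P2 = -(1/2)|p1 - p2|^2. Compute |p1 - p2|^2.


p1 - p2 = (-1, 1, -2)
|p1 - p2|^2 = (-1)^2 + 1^2 + (-2)^2
= 1 + 1 + 4
= 6


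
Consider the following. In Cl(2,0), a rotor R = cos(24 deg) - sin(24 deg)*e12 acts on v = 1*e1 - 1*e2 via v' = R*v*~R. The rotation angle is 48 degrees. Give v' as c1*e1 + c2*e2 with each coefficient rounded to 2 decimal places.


Rotor R = cos(24deg) - sin(24deg)*e12
Rotation angle theta = 2 * 24 = 48 degrees
v' = R*v*~R rotates v by theta.
cos(48deg) = 0.6691, sin(48deg) = 0.7431
v'_1 = 1*cos(48deg) - (-1)*sin(48deg)
= 1*0.6691 - (-1)*0.7431
= 1.41
v'_2 = 1*sin(48deg) + (-1)*cos(48deg)
= 1*0.7431 + (-1)*0.6691
= 0.07
v' = 1.41*e1 + 0.07*e2


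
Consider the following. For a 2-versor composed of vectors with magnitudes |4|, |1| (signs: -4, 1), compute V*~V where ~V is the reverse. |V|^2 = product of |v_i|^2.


Each vector v_i has |v_i|^2 = s_i^2
Squared scales: (-4)^2 = 16, 1^2 = 1
|V|^2 = 16 * 1
= 16


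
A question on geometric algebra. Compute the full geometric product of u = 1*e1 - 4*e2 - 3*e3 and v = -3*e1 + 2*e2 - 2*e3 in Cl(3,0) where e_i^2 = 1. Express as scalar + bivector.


In Cl(3,0): e_i^2 = 1, e_ie_j = -e_je_i for i != j.
Scalar part = u . v = 1*(-3) + (-4)*2 + (-3)*(-2)
= -3 + (-8) + 6 = -5
e12 coeff = 1*2 - (-4)*(-3) = 2 - 12 = -10
e13 coeff = 1*(-2) - (-3)*(-3) = -2 - 9 = -11
e23 coeff = (-4)*(-2) - (-3)*2 = 8 - (-6) = 14
uv = -5 - 10*e12 - 11*e13 + 14*e23


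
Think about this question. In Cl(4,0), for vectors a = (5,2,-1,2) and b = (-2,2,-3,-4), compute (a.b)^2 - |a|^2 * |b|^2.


a . b = 5*(-2) + 2*2 + (-1)*(-3) + 2*(-4)
= -10 + 4 + 3 + (-8) = -11
|a|^2 = 5^2 + 2^2 + (-1)^2 + 2^2 = 34
|b|^2 = (-2)^2 + 2^2 + (-3)^2 + (-4)^2 = 33
(a.b)^2 = (-11)^2 = 121
|a|^2 * |b|^2 = 34 * 33 = 1122
Result = 121 - 1122 = -1001


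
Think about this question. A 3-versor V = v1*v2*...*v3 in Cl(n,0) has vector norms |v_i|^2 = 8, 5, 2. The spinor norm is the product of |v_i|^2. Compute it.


Spinor norm N(V) = |v1|^2 * |v2|^2 * ... * |v3|^2
= 8 * 5 * 2
Running product: 8, 40, 80
N(V) = 80


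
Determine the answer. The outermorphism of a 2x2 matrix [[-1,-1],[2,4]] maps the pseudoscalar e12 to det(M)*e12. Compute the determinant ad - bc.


The outermorphism of a linear map f sends e1^e2 to f(e1)^f(e2).
f(e1) = -1*e1 + 2*e2
f(e2) = -1*e1 + 4*e2
f(e1) ^ f(e2) = (-1*e1 + 2*e2) ^ (-1*e1 + 4*e2)
= (-1)*4*e12 + 2*(-1)*e21
= (-4 - (-2))*e12
= -2*e12
Coefficient = -2


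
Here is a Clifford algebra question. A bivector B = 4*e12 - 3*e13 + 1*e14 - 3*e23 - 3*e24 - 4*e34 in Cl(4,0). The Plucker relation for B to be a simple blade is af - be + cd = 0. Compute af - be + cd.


Plucker relation: af - be + cd
a*f = 4*(-4) = -16
b*e = (-3)*(-3) = 9
c*d = 1*(-3) = -3
af - be + cd = -16 - 9 + (-3)
= -28


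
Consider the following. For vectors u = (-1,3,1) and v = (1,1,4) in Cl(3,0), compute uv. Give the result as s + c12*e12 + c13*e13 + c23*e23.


In Cl(3,0): e_i^2 = 1, e_ie_j = -e_je_i for i != j.
Scalar part = u . v = (-1)*1 + 3*1 + 1*4
= -1 + 3 + 4 = 6
e12 coeff = (-1)*1 - 3*1 = -1 - 3 = -4
e13 coeff = (-1)*4 - 1*1 = -4 - 1 = -5
e23 coeff = 3*4 - 1*1 = 12 - 1 = 11
uv = 6 - 4*e12 - 5*e13 + 11*e23


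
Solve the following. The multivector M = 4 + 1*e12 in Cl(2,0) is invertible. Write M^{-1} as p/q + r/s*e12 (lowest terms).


M = 4 + 1*e12, where e12^2 = -1.
Since M commutes with its reverse ~M = a - b*e12, M * ~M = a^2 - b^2*e12^2 = a^2 + b^2.
So M^{-1} = ~M / (a^2 + b^2) = (a - b*e12)/(a^2 + b^2).
a^2 + b^2 = 16 + 1 = 17
Scalar part = 4/17 = 4/17
Bivector coeff = -1/17 = -1/17
M^{-1} = 4/17 - 1/17*e12


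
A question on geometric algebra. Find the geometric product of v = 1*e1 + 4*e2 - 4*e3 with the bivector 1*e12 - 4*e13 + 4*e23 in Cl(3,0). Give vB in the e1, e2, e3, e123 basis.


vB has grade-1 (vector) and grade-3 (trivector) parts: vB = (v _| B) + (v ^ B).
Vector part <vB>_1:
  e1: -v2*b12 - v3*b13 = -(4)*(1) - (-4)*(-4) = -20
  e2: v1*b12 - v3*b23 = (1)*(1) - (-4)*(4) = 17
  e3: v1*b13 + v2*b23 = (1)*(-4) + (4)*(4) = 12
Trivector part <vB>_3:
  e123: v1*b23 - v2*b13 + v3*b12 = (1)*(4) - (4)*(-4) + (-4)*(1) = 16
vB = -20*e1 + 17*e2 + 12*e3 + 16*e123


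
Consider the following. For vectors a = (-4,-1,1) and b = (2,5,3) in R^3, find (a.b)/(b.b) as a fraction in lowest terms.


Projection coefficient = (a . b) / (b . b)
a . b = (-4)*2 + (-1)*5 + 1*3
= -8 + (-5) + 3 = -10
b . b = 2^2 + 5^2 + 3^2
= 4 + 25 + 9 = 38
Coefficient = -10/38
In lowest terms: -5/19


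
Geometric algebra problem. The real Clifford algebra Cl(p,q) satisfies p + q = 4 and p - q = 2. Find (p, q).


We need p + q = 4 and p - q = 2.
Adding: 2p = 4 + 2 = 6, so p = 3.
Then q = 4 - 3 = 1.
(p, q) = (3, 1)


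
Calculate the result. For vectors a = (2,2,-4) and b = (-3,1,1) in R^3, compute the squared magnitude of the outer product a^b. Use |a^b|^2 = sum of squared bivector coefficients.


a wedge b = (a1*b2 - a2*b1)*e12 + (a1*b3 - a3*b1)*e13 + (a2*b3 - a3*b2)*e23
e12 coeff: 2*1 - 2*(-3) = 2 - (-6) = 8
e13 coeff: 2*1 - (-4)*(-3) = 2 - 12 = -10
e23 coeff: 2*1 - (-4)*1 = 2 - (-4) = 6
|a wedge b|^2 = 8^2 + (-10)^2 + 6^2
= 64 + 100 + 36
= 200


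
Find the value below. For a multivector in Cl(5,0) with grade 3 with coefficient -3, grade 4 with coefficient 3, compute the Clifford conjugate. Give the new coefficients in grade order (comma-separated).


Clifford conjugate sign for grade k: (-1)^(k(k+1)/2)
Grade 3: (-1)^(3*4/2) = (-1)^6 = 1, coeff -3 -> -3
Grade 4: (-1)^(4*5/2) = (-1)^10 = 1, coeff 3 -> 3
Conjugated coefficients: -3, 3


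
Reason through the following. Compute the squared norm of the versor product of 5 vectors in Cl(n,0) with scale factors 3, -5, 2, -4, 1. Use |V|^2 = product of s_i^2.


Each vector v_i has |v_i|^2 = s_i^2
Squared scales: 3^2 = 9, (-5)^2 = 25, 2^2 = 4, (-4)^2 = 16, 1^2 = 1
|V|^2 = 9 * 25 * 4 * 16 * 1
= 14400


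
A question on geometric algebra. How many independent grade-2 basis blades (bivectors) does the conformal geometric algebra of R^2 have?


The conformal model of R^2 uses Cl(3,1) with m = 2 + 2 = 4 generators.
Number of grade-2 blades = C(m, 2) = C(4, 2)
= 4*3/2 = 6


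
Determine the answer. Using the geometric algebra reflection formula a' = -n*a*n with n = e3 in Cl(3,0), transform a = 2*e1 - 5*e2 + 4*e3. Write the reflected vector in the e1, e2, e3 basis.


Reflection formula: a' = -n*a*n, with n = e3 (unit vector, n^2 = 1).
For reflection through hyperplane perp to e3:
The component along e3 flips sign, others stay.
a = (2, -5, 4)
a' = (2, -5, -4)
a' = 2*e1 - 5*e2 - 4*e3


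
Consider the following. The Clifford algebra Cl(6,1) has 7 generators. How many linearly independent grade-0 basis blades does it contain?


Number of grade-k basis blades in Cl(p,q) with n = p + q is C(n, k).
n = 6 + 1 = 7
C(7, 0) = 7! / (0! * 7!)
= 5040 / (1 * 5040)
= 1


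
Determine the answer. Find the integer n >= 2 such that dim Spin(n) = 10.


dim Spin(n) = dim so(n) = n(n-1)/2.
Solve n(n-1)/2 = 10, i.e. n^2 - n - 20 = 0.
Discriminant = 1 + 8*10 = 81
n = (1 + sqrt(81))/2 = (1 + 9)/2 = 5


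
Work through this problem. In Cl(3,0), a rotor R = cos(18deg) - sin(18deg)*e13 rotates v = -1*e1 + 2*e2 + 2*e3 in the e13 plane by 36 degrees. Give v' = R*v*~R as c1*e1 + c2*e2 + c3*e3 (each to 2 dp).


Rotor R = cos(18deg) - sin(18deg)*e13
Rotation angle theta = 2 * 18 = 36 degrees in the e13 plane (e1 -> e3).
The component perpendicular to the plane (e2) is invariant: v'_2 = v2 = 2.00
cos(36deg) = 0.8090, sin(36deg) = 0.5878
v'_1 = v1*cos(theta) - v3*sin(theta) = -1*0.8090 - 2*0.5878 = -1.98
v'_3 = v1*sin(theta) + v3*cos(theta) = -1*0.5878 + 2*0.8090 = 1.03
v' = -1.98*e1 + 2.00*e2 + 1.03*e3


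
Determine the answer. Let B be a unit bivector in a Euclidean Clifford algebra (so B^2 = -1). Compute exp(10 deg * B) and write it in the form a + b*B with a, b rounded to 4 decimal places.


For a unit bivector B with B^2 = -1, the exponential series gives
e^(theta*B) = cos(theta) + sin(theta)*B (the GA analogue of Euler's formula).
theta = 10 degrees = 0.174533 rad
cos(10 deg) = 0.9848
sin(10 deg) = 0.1736
exp(theta*B) = 0.9848 + 0.1736*B


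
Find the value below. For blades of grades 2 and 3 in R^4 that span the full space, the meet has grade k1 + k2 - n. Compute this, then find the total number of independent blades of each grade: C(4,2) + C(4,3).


Meet grade = grade(A) + grade(B) - n
= 2 + 3 - 4 = 1
C(4,2) = 6
C(4,3) = 4
dim_A + dim_B = 6 + 4 = 10


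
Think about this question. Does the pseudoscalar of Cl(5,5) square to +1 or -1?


The pseudoscalar I = e1...e_n (product of all n generators) of Cl(p,q) satisfies I^2 = (-1)^(q + n(n-1)/2).
p = 5, q = 5, n = p + q = 10
n(n-1)/2 = 10 * 9 / 2 = 45
Exponent = q + n(n-1)/2 = 5 + 45 = 50
I^2 = (-1)^50 = +1


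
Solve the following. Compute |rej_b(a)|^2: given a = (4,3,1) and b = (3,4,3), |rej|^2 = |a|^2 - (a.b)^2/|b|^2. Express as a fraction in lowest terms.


|a|^2 = 4^2 + 3^2 + 1^2 = 26
|b|^2 = 3^2 + 4^2 + 3^2 = 34
a . b = 4*3 + 3*4 + 1*3 = 27
(a.b)^2 = 27^2 = 729
|rej|^2 = 26 - 729/34
= (884 - 729)/34
= 155/34
In lowest terms: 155/34


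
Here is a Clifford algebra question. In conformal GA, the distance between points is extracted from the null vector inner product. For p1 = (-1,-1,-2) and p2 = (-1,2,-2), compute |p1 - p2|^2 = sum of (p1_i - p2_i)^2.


p1 - p2 = (0, -3, 0)
|p1 - p2|^2 = 0^2 + (-3)^2 + 0^2
= 0 + 9 + 0
= 9


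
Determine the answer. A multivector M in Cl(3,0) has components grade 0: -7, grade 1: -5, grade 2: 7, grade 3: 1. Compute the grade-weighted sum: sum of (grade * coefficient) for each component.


Grade-weighted sum = sum of grade_k * coefficient_k
0*(-7) = 0
1*(-5) = -5
2*7 = 14
3*1 = 3
Total = 0 + (-5) + 14 + 3 = 12
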